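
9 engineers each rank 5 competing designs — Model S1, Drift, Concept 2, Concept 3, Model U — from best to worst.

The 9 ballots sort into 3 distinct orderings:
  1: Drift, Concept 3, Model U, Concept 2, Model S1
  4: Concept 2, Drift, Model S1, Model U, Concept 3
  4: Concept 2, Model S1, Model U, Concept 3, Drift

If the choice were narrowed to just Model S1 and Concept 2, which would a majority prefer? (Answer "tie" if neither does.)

Concept 2

No ballot ranks Model S1 above Concept 2: 0.
Ballots ranking Concept 2 above Model S1: 9 − 0 = 9.
Concept 2 wins the head-to-head 9–0.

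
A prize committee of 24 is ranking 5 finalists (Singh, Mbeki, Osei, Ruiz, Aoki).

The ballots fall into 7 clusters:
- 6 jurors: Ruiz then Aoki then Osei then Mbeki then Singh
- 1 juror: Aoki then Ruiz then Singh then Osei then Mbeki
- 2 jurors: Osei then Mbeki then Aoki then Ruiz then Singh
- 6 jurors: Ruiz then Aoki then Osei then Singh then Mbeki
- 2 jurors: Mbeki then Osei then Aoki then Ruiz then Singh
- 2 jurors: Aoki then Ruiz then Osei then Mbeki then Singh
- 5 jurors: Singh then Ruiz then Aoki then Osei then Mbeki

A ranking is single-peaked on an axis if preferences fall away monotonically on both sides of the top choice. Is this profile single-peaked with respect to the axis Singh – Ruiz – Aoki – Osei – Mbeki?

Axis positions: Singh=1, Ruiz=2, Aoki=3, Osei=4, Mbeki=5.
Cluster 1 (peak Ruiz at position 2): ranking walks positions 2-3-4-5-1, expanding outward from the peak — single-peaked.
Cluster 2 (peak Aoki at position 3): ranking walks positions 3-2-1-4-5, expanding outward from the peak — single-peaked.
Cluster 3 (peak Osei at position 4): ranking walks positions 4-5-3-2-1, expanding outward from the peak — single-peaked.
Cluster 4 (peak Ruiz at position 2): ranking walks positions 2-3-4-1-5, expanding outward from the peak — single-peaked.
Cluster 5 (peak Mbeki at position 5): ranking walks positions 5-4-3-2-1, expanding outward from the peak — single-peaked.
Cluster 6 (peak Aoki at position 3): ranking walks positions 3-2-4-5-1, expanding outward from the peak — single-peaked.
Cluster 7 (peak Singh at position 1): ranking walks positions 1-2-3-4-5, expanding outward from the peak — single-peaked.
Every ranking is single-peaked on this axis.

yes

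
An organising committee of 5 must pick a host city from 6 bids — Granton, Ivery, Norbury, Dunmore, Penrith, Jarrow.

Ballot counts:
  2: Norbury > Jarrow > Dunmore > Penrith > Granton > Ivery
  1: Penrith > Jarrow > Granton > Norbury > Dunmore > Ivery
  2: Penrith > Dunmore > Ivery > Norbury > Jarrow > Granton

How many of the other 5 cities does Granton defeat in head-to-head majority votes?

Granton against each rival (5 organisers):
Granton–Ivery: Granton 3–2.
Granton vs Norbury: 1 for Granton, 4 for Norbury — Norbury by 4–1.
Granton vs Dunmore: Granton is ranked higher on 1 ballot, Dunmore on 4. Dunmore wins 4–1.
Granton vs Penrith: Penrith wins 5–0.
Granton vs Jarrow: 0 to 5, Jarrow.
Granton beats Ivery; loses to Norbury, Dunmore, Penrith, Jarrow — 1 pairwise win.

1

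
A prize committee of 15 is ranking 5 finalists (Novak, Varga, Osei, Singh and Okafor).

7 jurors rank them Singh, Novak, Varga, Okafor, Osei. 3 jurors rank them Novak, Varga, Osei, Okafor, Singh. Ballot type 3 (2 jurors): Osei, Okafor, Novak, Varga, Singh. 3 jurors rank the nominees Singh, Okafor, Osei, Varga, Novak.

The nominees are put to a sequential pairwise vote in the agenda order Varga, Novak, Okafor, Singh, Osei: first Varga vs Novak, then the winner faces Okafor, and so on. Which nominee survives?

Singh

Round 1: Varga vs Novak — 3–12, Novak advances.
Round 2: Novak vs Okafor — 10–5, Novak advances.
Round 3: Novak vs Singh — 5–10, Singh advances.
Round 4: Singh vs Osei — 10–5, Singh advances.
Singh survives the agenda.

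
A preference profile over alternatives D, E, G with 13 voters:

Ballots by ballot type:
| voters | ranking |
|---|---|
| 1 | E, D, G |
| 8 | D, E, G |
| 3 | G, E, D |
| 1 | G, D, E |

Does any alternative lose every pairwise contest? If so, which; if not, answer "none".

G

Pairwise majorities:
D vs E: D is ranked higher on 8+1 = 9 ballots, E on 4. D wins 9–4.
D vs G: D wins 9–4.
E vs G: E preferred on 1+8 = 9 ballots; E wins 9–4.
Only G has no wins; G is the Condorcet loser.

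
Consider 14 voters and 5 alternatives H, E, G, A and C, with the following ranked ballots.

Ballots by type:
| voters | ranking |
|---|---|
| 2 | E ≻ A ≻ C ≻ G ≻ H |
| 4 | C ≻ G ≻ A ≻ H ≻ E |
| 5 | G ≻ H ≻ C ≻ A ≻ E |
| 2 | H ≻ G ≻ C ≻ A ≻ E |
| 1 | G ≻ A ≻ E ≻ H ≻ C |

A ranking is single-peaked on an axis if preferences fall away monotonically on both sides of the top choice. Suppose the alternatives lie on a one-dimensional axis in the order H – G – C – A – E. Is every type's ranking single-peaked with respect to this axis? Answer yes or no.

no

Axis positions: H=1, G=2, C=3, A=4, E=5.
Type 1 (peak E at position 5): ranking walks positions 5-4-3-2-1, expanding outward from the peak — single-peaked.
Type 2 (peak C at position 3): ranking walks positions 3-2-4-1-5, expanding outward from the peak — single-peaked.
Type 3 (peak G at position 2): ranking walks positions 2-1-3-4-5, expanding outward from the peak — single-peaked.
Type 4 (peak H at position 1): ranking walks positions 1-2-3-4-5, expanding outward from the peak — single-peaked.
Type 5: ranking walks positions 2-4-5-1-3; A is ranked above C even though C lies between A and the peak G on the axis — preferences dip and rise again. Not single-peaked.
Type 5 violates single-peakedness, so the profile is not single-peaked on this axis.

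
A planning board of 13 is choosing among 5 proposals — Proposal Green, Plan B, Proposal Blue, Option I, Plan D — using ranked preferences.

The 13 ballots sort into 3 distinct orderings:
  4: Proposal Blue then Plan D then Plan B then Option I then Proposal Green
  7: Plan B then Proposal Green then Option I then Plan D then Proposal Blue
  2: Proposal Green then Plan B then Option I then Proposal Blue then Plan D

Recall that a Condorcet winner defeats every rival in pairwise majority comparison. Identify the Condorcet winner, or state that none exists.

Plan B

Pairwise majorities:
Proposal Green vs Plan B: Plan B wins 11–2.
Proposal Green vs Proposal Blue: Proposal Green, 9–4.
Proposal Green vs Option I: Proposal Green, 9–4.
Proposal Green vs Plan D: Proposal Green wins 9–4.
Plan B vs Proposal Blue: Plan B wins 9–4.
Plan B–Option I: Plan B 13–0.
Plan B–Plan D: Plan B 9–4.
Proposal Blue–Option I: Option I 9–4.
Proposal Blue–Plan D: Plan D 7–6.
Option I vs Plan D: Option I wins 9–4.
Plan B beats each of Proposal Green, Proposal Blue, Option I, Plan D — Plan B is the Condorcet winner.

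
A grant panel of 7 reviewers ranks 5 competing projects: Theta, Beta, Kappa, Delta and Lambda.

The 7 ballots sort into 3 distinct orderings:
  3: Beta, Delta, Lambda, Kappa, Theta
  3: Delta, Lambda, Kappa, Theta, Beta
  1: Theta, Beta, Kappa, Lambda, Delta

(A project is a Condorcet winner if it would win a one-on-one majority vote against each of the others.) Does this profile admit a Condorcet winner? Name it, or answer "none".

none

Head-to-head results (7 reviewers):
Theta vs Beta: 4 to 3, Theta.
Theta vs Kappa: 1 for Theta, 6 for Kappa — Kappa by 6–1.
Theta vs Delta: 1 for Theta, 6 for Delta — Delta by 6–1.
Theta vs Lambda: Theta is ranked higher on 1 ballot, Lambda on 6. Lambda wins 6–1.
Beta vs Kappa: 3+1 = 4 for Beta, 3 for Kappa — Beta by 4–3.
Beta vs Delta: Beta is ranked higher on 3+1 = 4 ballots, Delta on 3. Beta wins 4–3.
Beta vs Lambda: Beta is ranked higher on 3+1 = 4 ballots, Lambda on 3. Beta wins 4–3.
Kappa vs Delta: 1 to 6, Delta.
Kappa vs Lambda: Kappa is ranked higher on 1 ballot, Lambda on 6. Lambda wins 6–1.
Delta vs Lambda: 3+3 = 6 for Delta, 1 for Lambda — Delta by 6–1.
No project is unbeaten: Theta loses to Kappa; Beta loses to Theta; Kappa loses to Beta; Delta loses to Beta; Lambda loses to Beta. In particular Theta → Beta → Kappa → Theta is a majority cycle — no Condorcet winner exists.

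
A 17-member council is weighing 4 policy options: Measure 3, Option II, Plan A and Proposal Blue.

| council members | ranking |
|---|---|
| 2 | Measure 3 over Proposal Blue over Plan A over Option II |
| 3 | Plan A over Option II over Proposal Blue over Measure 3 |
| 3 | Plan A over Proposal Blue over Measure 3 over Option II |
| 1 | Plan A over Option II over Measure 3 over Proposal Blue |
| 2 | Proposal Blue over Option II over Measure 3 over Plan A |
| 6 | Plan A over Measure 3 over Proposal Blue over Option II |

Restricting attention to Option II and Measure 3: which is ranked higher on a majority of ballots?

Ballots ranking Option II above Measure 3: 3 + 1 + 2 = 6.
Ballots ranking Measure 3 above Option II: 17 − 6 = 11.
Measure 3 wins the head-to-head 11–6.

Measure 3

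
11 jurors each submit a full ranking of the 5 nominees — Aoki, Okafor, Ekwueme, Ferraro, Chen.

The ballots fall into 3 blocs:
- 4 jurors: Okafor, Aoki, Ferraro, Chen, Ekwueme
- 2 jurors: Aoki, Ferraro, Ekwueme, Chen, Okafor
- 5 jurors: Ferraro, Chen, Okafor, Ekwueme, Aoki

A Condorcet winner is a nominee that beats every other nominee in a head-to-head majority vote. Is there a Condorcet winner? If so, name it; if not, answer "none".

Head-to-head results (11 jurors):
Aoki vs Okafor: Okafor wins 9–2.
Aoki vs Ekwueme: Aoki, 6–5.
Aoki–Ferraro: Aoki 6–5.
Aoki–Chen: Aoki 6–5.
Okafor vs Ekwueme: Okafor wins 9–2.
Okafor vs Ferraro: Ferraro wins 7–4.
Okafor vs Chen: Chen wins 7–4.
Ekwueme vs Ferraro: Ferraro wins 11–0.
Ekwueme vs Chen: Chen, 9–2.
Ferraro–Chen: Ferraro 11–0.
No nominee is unbeaten: Aoki loses to Okafor; Okafor loses to Ferraro; Ekwueme loses to Aoki; Ferraro loses to Aoki; Chen loses to Aoki. In particular Aoki → Ferraro → Okafor → Aoki is a majority cycle — no Condorcet winner exists.

none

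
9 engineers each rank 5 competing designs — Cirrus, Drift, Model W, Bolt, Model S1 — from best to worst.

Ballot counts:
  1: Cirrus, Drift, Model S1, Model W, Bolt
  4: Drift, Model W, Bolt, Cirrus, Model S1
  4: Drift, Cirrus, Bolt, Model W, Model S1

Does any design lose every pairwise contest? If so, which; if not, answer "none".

Head-to-head results (9 engineers):
Cirrus vs Drift: 1 to 8, Drift.
Cirrus vs Model W: Cirrus wins 5–4.
Cirrus–Bolt: Cirrus 5–4.
Cirrus vs Model S1: Cirrus, 9–0.
Drift vs Model W: Drift is ranked higher on 1+4+4 = 9 ballots, Model W on 0. Drift wins 9–0.
Drift vs Bolt: Drift wins 9–0.
Drift vs Model S1: 1+4+4 = 9 for Drift, 0 for Model S1 — Drift by 9–0.
Model W vs Bolt: 5 to 4, Model W.
Model W–Model S1: Model W 8–1.
Bolt vs Model S1: Bolt is ranked higher on 4+4 = 8 ballots, Model S1 on 1. Bolt wins 8–1.
Only Model S1 has no wins; Model S1 is the Condorcet loser.

Model S1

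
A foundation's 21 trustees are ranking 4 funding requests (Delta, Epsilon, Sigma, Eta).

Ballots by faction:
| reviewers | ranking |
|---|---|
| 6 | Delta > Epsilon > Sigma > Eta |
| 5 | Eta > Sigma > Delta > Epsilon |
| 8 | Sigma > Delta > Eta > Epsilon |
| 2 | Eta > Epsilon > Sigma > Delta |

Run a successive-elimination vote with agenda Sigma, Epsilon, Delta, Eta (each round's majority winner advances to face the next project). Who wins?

Sigma

Round 1: Sigma vs Epsilon — 13–8, Sigma advances.
Round 2: Sigma vs Delta — 15–6, Sigma advances.
Round 3: Sigma vs Eta — 14–7, Sigma advances.
The agenda winner is Sigma.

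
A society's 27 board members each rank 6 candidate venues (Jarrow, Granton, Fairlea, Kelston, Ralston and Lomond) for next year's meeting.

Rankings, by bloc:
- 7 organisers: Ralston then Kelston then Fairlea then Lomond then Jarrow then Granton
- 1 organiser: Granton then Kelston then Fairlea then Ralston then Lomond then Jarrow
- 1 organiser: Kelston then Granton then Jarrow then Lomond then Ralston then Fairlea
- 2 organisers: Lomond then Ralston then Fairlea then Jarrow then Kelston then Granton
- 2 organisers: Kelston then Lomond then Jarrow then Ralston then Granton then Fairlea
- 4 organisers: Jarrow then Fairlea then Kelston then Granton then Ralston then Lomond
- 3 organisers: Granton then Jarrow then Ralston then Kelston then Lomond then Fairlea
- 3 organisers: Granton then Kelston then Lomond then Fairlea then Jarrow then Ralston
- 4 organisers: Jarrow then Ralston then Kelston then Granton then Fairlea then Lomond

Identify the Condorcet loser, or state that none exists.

Head-to-head results (27 organisers):
Jarrow vs Granton: Jarrow is ranked higher on 7+2+2+4+4 = 19 ballots, Granton on 8. Jarrow wins 19–8.
Jarrow vs Fairlea: Jarrow is ranked higher on 1+2+4+3+4 = 14 ballots, Fairlea on 13. Jarrow wins 14–13.
Jarrow vs Kelston: Kelston wins 14–13.
Jarrow vs Ralston: Jarrow, 17–10.
Jarrow vs Lomond: Lomond wins 15–12.
Granton vs Fairlea: 1+1+2+3+3+4 = 14 for Granton, 13 for Fairlea — Granton by 14–13.
Granton vs Kelston: Kelston wins 20–7.
Granton vs Ralston: 1+1+4+3+3 = 12 for Granton, 15 for Ralston — Ralston by 15–12.
Granton vs Lomond: Granton, 16–11.
Fairlea vs Kelston: Kelston wins 21–6.
Fairlea vs Ralston: Fairlea is ranked higher on 1+4+3 = 8 ballots, Ralston on 19. Ralston wins 19–8.
Fairlea vs Lomond: Fairlea, 16–11.
Kelston vs Ralston: Ralston, 16–11.
Kelston vs Lomond: Kelston preferred on 25 ballots; Kelston wins 25–2.
Ralston vs Lomond: Ralston preferred on 7+1+4+3+4 = 19 ballots; Ralston wins 19–8.
Every city wins at least one matchup (Jarrow beats Granton; Granton beats Fairlea; Fairlea beats Lomond; Kelston beats Jarrow; Ralston beats Granton; Lomond beats Jarrow), so there is no Condorcet loser.

none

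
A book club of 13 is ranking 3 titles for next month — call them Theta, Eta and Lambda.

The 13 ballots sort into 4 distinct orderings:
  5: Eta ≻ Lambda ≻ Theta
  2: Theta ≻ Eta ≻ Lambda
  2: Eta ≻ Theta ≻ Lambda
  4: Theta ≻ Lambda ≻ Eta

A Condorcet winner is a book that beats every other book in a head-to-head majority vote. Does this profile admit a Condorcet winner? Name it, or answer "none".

Head-to-head results (13 members):
Theta vs Eta: 6 to 7, Eta.
Theta vs Lambda: 8 to 5, Theta.
Eta vs Lambda: 5+2+2 = 9 for Eta, 4 for Lambda — Eta by 9–4.
Only Eta has no losses; Eta is the Condorcet winner.

Eta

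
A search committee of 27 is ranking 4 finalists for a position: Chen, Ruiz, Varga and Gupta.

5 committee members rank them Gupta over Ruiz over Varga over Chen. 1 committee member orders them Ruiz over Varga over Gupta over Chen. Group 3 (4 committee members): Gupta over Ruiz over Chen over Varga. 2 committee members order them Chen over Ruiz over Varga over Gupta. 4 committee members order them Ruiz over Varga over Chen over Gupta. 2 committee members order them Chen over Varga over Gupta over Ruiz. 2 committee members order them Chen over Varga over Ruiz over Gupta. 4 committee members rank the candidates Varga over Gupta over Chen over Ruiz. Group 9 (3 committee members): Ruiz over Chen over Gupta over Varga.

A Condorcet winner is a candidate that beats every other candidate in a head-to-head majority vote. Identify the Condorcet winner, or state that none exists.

Head-to-head results (27 committee members):
Chen–Ruiz: Ruiz 17–10.
Chen vs Varga: Chen preferred on 4+2+2+2+3 = 13 ballots; Varga wins 14–13.
Chen vs Gupta: 2+4+2+2+3 = 13 for Chen, 14 for Gupta — Gupta by 14–13.
Ruiz vs Varga: Ruiz preferred on 5+1+4+2+4+3 = 19 ballots; Ruiz wins 19–8.
Ruiz vs Gupta: Ruiz is ranked higher on 1+2+4+2+3 = 12 ballots, Gupta on 15. Gupta wins 15–12.
Varga vs Gupta: Varga wins 15–12.
Every candidate loses at least once (Chen loses to Ruiz; Ruiz loses to Gupta; Varga loses to Ruiz; Gupta loses to Varga). The majority relation contains the cycle Ruiz beats Varga beats Gupta beats Ruiz, so there is no Condorcet winner.

none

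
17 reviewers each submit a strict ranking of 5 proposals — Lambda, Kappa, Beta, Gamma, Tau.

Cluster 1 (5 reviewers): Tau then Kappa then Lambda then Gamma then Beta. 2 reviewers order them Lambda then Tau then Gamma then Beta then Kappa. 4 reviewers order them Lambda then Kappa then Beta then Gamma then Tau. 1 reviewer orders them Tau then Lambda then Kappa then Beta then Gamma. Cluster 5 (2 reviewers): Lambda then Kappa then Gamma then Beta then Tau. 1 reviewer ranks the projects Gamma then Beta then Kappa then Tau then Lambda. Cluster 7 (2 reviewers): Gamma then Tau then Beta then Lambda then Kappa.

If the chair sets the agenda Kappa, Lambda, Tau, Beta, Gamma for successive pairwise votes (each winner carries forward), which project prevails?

Round 1: Kappa vs Lambda — 6–11, Lambda advances.
Round 2: Lambda vs Tau — 8–9, Tau advances.
Round 3: Tau vs Beta — 10–7, Tau advances.
Round 4: Tau vs Gamma — 8–9, Gamma advances.
The agenda winner is Gamma.

Gamma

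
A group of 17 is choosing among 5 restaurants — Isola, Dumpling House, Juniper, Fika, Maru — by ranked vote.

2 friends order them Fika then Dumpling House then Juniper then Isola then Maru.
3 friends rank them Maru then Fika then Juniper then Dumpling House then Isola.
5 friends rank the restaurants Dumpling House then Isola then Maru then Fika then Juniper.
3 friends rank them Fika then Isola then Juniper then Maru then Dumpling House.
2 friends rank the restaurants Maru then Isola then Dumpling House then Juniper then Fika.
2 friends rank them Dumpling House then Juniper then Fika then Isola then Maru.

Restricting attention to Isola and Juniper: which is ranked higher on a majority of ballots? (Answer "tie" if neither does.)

Isola

Ballots ranking Isola above Juniper: 5 + 3 + 2 = 10.
Ballots ranking Juniper above Isola: 17 − 10 = 7.
Isola wins the head-to-head 10–7.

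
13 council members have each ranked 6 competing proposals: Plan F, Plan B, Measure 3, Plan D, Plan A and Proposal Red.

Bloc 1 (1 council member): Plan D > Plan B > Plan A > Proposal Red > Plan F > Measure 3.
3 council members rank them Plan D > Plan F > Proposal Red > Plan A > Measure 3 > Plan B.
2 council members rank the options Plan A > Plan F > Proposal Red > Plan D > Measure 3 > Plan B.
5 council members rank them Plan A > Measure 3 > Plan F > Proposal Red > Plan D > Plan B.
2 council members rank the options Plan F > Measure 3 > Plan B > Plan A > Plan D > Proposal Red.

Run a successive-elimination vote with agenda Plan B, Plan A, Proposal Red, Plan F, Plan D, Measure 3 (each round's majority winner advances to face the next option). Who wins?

Round 1: Plan B vs Plan A — 3–10, Plan A advances.
Round 2: Plan A vs Proposal Red — 10–3, Plan A advances.
Round 3: Plan A vs Plan F — 8–5, Plan A advances.
Round 4: Plan A vs Plan D — 9–4, Plan A advances.
Round 5: Plan A vs Measure 3 — 11–2, Plan A advances.
The agenda winner is Plan A.

Plan A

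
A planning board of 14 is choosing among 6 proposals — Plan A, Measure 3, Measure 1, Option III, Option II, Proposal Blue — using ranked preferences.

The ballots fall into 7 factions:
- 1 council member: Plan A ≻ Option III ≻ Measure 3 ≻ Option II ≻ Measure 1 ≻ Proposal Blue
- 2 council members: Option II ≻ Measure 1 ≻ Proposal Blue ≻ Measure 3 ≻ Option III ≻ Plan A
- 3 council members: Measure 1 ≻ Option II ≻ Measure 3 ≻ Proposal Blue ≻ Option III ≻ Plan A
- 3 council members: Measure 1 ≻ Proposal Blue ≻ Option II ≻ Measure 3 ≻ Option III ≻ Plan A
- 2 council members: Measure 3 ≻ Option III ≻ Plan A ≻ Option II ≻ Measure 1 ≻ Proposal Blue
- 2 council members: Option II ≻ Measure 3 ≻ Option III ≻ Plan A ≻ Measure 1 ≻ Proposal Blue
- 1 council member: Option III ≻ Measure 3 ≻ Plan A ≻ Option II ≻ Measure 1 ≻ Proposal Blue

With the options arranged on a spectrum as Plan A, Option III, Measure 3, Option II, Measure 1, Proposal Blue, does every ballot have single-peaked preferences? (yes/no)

yes

Axis positions: Plan A=1, Option III=2, Measure 3=3, Option II=4, Measure 1=5, Proposal Blue=6.
Faction 1 (peak Plan A at position 1): ranking walks positions 1-2-3-4-5-6, expanding outward from the peak — single-peaked.
Faction 2 (peak Option II at position 4): ranking walks positions 4-5-6-3-2-1, expanding outward from the peak — single-peaked.
Faction 3 (peak Measure 1 at position 5): ranking walks positions 5-4-3-6-2-1, expanding outward from the peak — single-peaked.
Faction 4 (peak Measure 1 at position 5): ranking walks positions 5-6-4-3-2-1, expanding outward from the peak — single-peaked.
Faction 5 (peak Measure 3 at position 3): ranking walks positions 3-2-1-4-5-6, expanding outward from the peak — single-peaked.
Faction 6 (peak Option II at position 4): ranking walks positions 4-3-2-1-5-6, expanding outward from the peak — single-peaked.
Faction 7 (peak Option III at position 2): ranking walks positions 2-3-1-4-5-6, expanding outward from the peak — single-peaked.
Every ranking is single-peaked on this axis.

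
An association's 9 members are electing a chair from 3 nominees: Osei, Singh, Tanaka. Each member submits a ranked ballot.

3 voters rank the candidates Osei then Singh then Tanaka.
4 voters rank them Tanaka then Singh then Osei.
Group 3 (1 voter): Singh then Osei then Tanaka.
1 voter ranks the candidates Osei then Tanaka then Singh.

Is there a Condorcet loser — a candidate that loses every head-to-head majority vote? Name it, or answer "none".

none

Head-to-head results (9 voters):
Osei–Singh: Singh 5–4.
Osei vs Tanaka: Osei is ranked higher on 3+1+1 = 5 ballots, Tanaka on 4. Osei wins 5–4.
Singh–Tanaka: Tanaka 5–4.
No candidate is winless: Osei beats Tanaka; Singh beats Osei; Tanaka beats Singh. There is no Condorcet loser.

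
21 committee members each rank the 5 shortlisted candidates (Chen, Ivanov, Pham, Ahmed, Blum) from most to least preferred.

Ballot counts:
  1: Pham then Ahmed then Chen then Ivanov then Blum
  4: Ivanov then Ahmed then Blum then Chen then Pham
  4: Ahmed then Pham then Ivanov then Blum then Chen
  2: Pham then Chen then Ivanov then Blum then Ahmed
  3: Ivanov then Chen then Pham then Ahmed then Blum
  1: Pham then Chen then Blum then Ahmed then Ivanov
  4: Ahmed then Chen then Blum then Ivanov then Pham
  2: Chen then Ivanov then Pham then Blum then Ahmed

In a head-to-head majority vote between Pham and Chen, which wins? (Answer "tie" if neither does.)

Ballots ranking Pham above Chen: 1 + 4 + 2 + 1 = 8.
Ballots ranking Chen above Pham: 21 − 8 = 13.
Chen wins the head-to-head 13–8.

Chen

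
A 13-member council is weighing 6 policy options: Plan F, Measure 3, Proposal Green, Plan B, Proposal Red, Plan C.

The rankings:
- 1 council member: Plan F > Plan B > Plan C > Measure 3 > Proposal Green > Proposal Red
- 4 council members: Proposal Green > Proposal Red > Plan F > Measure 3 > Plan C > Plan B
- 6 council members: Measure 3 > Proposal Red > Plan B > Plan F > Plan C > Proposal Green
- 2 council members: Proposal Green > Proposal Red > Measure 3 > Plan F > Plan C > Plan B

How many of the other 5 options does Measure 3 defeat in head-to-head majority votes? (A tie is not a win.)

5

Measure 3 against each rival (13 council members):
Measure 3 vs Plan F: Measure 3, 8–5.
Measure 3 vs Proposal Green: Measure 3 is ranked higher on 1+6 = 7 ballots, Proposal Green on 6. Measure 3 wins 7–6.
Measure 3 vs Plan B: 4+6+2 = 12 for Measure 3, 1 for Plan B — Measure 3 by 12–1.
Measure 3–Proposal Red: Measure 3 7–6.
Measure 3–Plan C: Measure 3 12–1.
Measure 3 beats Plan F, Proposal Green, Plan B, Proposal Red, Plan C — 5 pairwise wins.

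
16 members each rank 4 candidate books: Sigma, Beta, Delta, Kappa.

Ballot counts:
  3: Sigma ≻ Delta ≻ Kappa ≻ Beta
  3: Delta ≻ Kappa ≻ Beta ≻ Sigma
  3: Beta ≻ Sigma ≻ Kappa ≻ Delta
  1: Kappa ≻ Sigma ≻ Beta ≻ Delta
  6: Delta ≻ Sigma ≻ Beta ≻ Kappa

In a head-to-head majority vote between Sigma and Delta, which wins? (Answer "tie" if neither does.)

Ballots ranking Sigma above Delta: 3 + 3 + 1 = 7.
Ballots ranking Delta above Sigma: 16 − 7 = 9.
Delta wins the head-to-head 9–7.

Delta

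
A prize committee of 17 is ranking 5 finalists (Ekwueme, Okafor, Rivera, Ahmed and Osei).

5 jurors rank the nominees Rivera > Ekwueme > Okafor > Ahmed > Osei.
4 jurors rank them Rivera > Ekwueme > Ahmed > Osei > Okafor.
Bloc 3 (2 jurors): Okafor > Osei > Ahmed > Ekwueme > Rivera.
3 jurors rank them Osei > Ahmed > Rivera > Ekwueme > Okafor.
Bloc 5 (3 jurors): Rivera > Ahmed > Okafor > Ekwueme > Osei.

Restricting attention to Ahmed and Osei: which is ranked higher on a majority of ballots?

Ballots ranking Ahmed above Osei: 5 + 4 + 3 = 12.
Ballots ranking Osei above Ahmed: 17 − 12 = 5.
Ahmed wins the head-to-head 12–5.

Ahmed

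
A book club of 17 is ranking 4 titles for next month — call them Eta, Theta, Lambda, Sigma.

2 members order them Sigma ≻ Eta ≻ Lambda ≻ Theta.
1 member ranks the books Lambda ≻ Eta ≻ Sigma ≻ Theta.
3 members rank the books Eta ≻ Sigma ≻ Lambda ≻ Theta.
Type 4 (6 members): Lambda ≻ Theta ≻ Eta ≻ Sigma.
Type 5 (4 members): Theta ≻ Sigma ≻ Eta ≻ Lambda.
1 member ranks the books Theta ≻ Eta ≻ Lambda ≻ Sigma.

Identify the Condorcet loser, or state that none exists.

Head-to-head results (17 members):
Eta vs Theta: 6 to 11, Theta.
Eta vs Lambda: Eta wins 10–7.
Eta vs Sigma: Eta, 11–6.
Theta–Lambda: Lambda 12–5.
Theta vs Sigma: 6+4+1 = 11 for Theta, 6 for Sigma — Theta by 11–6.
Lambda vs Sigma: Sigma wins 9–8.
Each book has at least one pairwise win (Eta beats Lambda; Theta beats Eta; Lambda beats Theta; Sigma beats Lambda) — no Condorcet loser.

none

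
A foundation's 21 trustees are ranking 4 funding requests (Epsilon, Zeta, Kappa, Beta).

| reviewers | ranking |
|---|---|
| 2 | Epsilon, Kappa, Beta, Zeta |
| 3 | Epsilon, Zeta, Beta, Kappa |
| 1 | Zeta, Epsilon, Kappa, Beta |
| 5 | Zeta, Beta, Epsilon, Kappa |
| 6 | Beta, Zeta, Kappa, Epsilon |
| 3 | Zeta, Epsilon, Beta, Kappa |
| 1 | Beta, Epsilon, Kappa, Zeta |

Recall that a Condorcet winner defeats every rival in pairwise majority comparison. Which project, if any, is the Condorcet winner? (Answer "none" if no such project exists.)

Check each pair by majority over 21 ballots:
Epsilon vs Zeta: Zeta wins 15–6.
Epsilon–Kappa: Epsilon 15–6.
Epsilon vs Beta: Beta, 12–9.
Zeta–Kappa: Zeta 18–3.
Zeta vs Beta: Zeta wins 12–9.
Kappa–Beta: Beta 18–3.
Zeta wins every pairwise contest, so Zeta is the Condorcet winner.

Zeta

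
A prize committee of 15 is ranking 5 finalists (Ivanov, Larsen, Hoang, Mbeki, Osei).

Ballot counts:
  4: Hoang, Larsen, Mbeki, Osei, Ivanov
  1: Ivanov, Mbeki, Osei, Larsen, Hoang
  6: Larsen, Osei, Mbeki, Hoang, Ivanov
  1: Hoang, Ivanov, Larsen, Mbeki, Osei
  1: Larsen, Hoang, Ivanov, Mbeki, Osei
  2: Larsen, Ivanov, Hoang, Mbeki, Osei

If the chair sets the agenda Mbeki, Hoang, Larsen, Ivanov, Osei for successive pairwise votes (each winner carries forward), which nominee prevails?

Larsen

Round 1: Mbeki vs Hoang — 7–8, Hoang advances.
Round 2: Hoang vs Larsen — 5–10, Larsen advances.
Round 3: Larsen vs Ivanov — 13–2, Larsen advances.
Round 4: Larsen vs Osei — 14–1, Larsen advances.
The agenda winner is Larsen.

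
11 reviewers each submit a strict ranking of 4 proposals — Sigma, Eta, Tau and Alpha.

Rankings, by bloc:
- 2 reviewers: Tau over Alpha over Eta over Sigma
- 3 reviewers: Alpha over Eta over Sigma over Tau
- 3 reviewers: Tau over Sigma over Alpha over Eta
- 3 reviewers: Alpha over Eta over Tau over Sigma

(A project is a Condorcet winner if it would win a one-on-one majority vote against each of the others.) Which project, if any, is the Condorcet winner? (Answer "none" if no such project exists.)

Alpha

Check each pair by majority over 11 ballots:
Sigma vs Eta: Eta, 8–3.
Sigma–Tau: Tau 8–3.
Sigma–Alpha: Alpha 8–3.
Eta–Tau: Eta 6–5.
Eta vs Alpha: Alpha wins 11–0.
Tau–Alpha: Alpha 6–5.
Only Alpha has no losses; Alpha is the Condorcet winner.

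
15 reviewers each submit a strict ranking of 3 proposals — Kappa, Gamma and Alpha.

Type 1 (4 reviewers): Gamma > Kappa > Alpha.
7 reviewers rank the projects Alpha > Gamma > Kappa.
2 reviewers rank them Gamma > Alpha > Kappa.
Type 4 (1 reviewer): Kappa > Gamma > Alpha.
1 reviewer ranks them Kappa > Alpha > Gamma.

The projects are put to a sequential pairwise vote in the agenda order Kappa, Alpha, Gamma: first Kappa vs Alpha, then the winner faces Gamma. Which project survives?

Round 1: Kappa vs Alpha — 6–9, Alpha advances.
Round 2: Alpha vs Gamma — 8–7, Alpha advances.
The agenda winner is Alpha.

Alpha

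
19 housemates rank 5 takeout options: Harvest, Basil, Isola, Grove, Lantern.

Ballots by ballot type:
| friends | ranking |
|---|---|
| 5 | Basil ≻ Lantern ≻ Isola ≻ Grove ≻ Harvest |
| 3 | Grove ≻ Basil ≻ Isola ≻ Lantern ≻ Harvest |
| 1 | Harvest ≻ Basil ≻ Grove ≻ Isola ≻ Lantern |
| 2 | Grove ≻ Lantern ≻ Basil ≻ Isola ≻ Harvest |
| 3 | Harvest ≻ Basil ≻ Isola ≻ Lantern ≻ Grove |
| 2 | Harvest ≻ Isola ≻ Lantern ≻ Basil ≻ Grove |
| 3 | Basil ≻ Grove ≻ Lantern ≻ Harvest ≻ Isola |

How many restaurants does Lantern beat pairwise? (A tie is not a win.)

Lantern against each rival (19 friends):
Lantern–Harvest: Lantern 13–6.
Lantern–Basil: Basil 15–4.
Lantern vs Isola: 5+2+3 = 10 for Lantern, 9 for Isola — Lantern by 10–9.
Lantern vs Grove: 5+3+2 = 10 for Lantern, 9 for Grove — Lantern by 10–9.
Lantern beats Harvest, Isola, Grove; loses to Basil — 3 pairwise wins.

3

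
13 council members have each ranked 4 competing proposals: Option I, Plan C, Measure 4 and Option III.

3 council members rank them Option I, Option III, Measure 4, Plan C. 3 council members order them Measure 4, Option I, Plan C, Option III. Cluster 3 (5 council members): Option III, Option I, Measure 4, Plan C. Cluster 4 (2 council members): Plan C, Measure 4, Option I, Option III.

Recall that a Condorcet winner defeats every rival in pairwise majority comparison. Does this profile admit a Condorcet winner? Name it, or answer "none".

Pairwise majorities:
Option I–Plan C: Option I 11–2.
Option I–Measure 4: Option I 8–5.
Option I vs Option III: Option I wins 8–5.
Plan C–Measure 4: Measure 4 11–2.
Plan C–Option III: Option III 8–5.
Measure 4–Option III: Option III 8–5.
Option I defeats every rival head-to-head and is the Condorcet winner.

Option I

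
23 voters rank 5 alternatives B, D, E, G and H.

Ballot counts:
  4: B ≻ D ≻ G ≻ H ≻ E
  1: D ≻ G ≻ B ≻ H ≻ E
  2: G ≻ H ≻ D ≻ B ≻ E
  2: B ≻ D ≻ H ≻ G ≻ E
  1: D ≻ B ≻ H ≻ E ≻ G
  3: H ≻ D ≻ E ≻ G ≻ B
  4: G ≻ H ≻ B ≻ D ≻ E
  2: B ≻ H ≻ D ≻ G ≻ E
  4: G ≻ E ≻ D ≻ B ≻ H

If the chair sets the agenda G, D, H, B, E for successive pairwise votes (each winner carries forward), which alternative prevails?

Round 1: G vs D — 10–13, D advances.
Round 2: D vs H — 12–11, D advances.
Round 3: D vs B — 11–12, B advances.
Round 4: B vs E — 16–7, B advances.
The agenda winner is B.

B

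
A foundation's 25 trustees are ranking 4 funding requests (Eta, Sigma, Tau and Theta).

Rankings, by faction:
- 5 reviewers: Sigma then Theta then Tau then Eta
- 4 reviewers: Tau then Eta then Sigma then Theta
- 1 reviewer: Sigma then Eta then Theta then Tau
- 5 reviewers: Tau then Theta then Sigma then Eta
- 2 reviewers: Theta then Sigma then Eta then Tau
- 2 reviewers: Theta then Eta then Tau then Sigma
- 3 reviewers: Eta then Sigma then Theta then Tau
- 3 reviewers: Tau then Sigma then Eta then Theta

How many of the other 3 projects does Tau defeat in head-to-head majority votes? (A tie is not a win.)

Tau against each rival (25 reviewers):
Tau vs Eta: Tau, 17–8.
Tau vs Sigma: Tau wins 14–11.
Tau–Theta: Theta 13–12.
Tau beats Eta, Sigma; loses to Theta — 2 pairwise wins.

2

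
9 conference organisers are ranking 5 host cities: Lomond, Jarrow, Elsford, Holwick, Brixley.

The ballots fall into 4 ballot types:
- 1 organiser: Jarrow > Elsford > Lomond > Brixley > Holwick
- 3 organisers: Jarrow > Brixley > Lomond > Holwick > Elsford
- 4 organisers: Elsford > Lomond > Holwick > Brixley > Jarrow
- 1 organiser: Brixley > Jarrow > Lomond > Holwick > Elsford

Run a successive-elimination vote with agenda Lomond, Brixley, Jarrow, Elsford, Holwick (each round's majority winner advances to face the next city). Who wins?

Jarrow

Round 1: Lomond vs Brixley — 5–4, Lomond advances.
Round 2: Lomond vs Jarrow — 4–5, Jarrow advances.
Round 3: Jarrow vs Elsford — 5–4, Jarrow advances.
Round 4: Jarrow vs Holwick — 5–4, Jarrow advances.
Jarrow survives the agenda.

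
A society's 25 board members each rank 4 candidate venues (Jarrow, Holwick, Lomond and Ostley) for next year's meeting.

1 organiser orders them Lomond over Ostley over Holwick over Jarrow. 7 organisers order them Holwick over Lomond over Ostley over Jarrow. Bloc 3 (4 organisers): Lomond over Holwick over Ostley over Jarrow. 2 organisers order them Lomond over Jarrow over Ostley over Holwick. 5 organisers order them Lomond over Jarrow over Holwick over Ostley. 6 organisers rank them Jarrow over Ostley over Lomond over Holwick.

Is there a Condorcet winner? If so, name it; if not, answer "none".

Lomond

Pairwise majorities:
Jarrow vs Holwick: 2+5+6 = 13 for Jarrow, 12 for Holwick — Jarrow by 13–12.
Jarrow vs Lomond: Jarrow preferred on 6 ballots; Lomond wins 19–6.
Jarrow vs Ostley: 13 to 12, Jarrow.
Holwick vs Lomond: Holwick is ranked higher on 7 ballots, Lomond on 18. Lomond wins 18–7.
Holwick vs Ostley: 7+4+5 = 16 for Holwick, 9 for Ostley — Holwick by 16–9.
Lomond vs Ostley: 1+7+4+2+5 = 19 for Lomond, 6 for Ostley — Lomond by 19–6.
Only Lomond has no losses; Lomond is the Condorcet winner.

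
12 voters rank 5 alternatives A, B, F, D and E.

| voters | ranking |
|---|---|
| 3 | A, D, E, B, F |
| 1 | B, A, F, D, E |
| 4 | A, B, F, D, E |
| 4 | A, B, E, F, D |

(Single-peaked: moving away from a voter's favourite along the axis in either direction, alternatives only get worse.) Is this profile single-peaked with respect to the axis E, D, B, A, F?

Axis positions: E=1, D=2, B=3, A=4, F=5.
Bloc 1: ranking walks positions 4-2-1-3-5; D is ranked above B even though B lies between D and the peak A on the axis — preferences dip and rise again. Not single-peaked.
Bloc 2 (peak B at position 3): ranking walks positions 3-4-5-2-1, expanding outward from the peak — single-peaked.
Bloc 3 (peak A at position 4): ranking walks positions 4-3-5-2-1, expanding outward from the peak — single-peaked.
Bloc 4: ranking walks positions 4-3-1-5-2; E is ranked above D even though D lies between E and the peak A on the axis — preferences dip and rise again. Not single-peaked.
Bloc 1 violates single-peakedness, so the profile is not single-peaked on this axis.

no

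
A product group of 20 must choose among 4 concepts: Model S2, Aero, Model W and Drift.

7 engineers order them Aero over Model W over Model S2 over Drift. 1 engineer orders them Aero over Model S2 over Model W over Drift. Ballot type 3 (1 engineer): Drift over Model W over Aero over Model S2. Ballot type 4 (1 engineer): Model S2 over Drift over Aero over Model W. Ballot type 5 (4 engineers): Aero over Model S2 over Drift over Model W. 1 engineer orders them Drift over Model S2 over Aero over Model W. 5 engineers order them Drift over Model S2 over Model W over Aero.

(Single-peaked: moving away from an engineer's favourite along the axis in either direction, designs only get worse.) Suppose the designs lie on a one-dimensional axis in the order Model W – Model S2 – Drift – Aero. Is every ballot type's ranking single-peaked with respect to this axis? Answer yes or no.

Axis positions: Model W=1, Model S2=2, Drift=3, Aero=4.
Ballot type 1: ranking walks positions 4-1-2-3; Model W is ranked above Drift even though Drift lies between Model W and the peak Aero on the axis — preferences dip and rise again. Not single-peaked.
Ballot type 2: ranking walks positions 4-2-1-3; Model S2 is ranked above Drift even though Drift lies between Model S2 and the peak Aero on the axis — preferences dip and rise again. Not single-peaked.
Ballot type 3: ranking walks positions 3-1-4-2; Model W is ranked above Model S2 even though Model S2 lies between Model W and the peak Drift on the axis — preferences dip and rise again. Not single-peaked.
Ballot type 4 (peak Model S2 at position 2): ranking walks positions 2-3-4-1, expanding outward from the peak — single-peaked.
Ballot type 5: ranking walks positions 4-2-3-1; Model S2 is ranked above Drift even though Drift lies between Model S2 and the peak Aero on the axis — preferences dip and rise again. Not single-peaked.
Ballot type 6 (peak Drift at position 3): ranking walks positions 3-2-4-1, expanding outward from the peak — single-peaked.
Ballot type 7 (peak Drift at position 3): ranking walks positions 3-2-1-4, expanding outward from the peak — single-peaked.
Ballot type 1 violates single-peakedness, so the profile is not single-peaked on this axis.

no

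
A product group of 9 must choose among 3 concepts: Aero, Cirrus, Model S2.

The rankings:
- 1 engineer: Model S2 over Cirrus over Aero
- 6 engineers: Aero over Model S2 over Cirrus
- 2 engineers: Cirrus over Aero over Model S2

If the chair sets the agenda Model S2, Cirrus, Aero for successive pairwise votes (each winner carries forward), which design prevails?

Aero

Round 1: Model S2 vs Cirrus — 7–2, Model S2 advances.
Round 2: Model S2 vs Aero — 1–8, Aero advances.
Aero survives the agenda.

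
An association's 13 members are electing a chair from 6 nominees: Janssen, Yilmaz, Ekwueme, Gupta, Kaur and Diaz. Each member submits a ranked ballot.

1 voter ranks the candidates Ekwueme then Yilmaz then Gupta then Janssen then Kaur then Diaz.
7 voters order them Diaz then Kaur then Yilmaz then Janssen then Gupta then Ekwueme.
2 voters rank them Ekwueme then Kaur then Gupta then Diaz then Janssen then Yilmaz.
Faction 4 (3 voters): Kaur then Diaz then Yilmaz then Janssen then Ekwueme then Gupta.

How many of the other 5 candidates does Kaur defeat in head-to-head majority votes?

Kaur against each rival (13 voters):
Kaur vs Janssen: Kaur preferred on 7+2+3 = 12 ballots; Kaur wins 12–1.
Kaur vs Yilmaz: Kaur preferred on 7+2+3 = 12 ballots; Kaur wins 12–1.
Kaur vs Ekwueme: 10 to 3, Kaur.
Kaur vs Gupta: Kaur is ranked higher on 7+2+3 = 12 ballots, Gupta on 1. Kaur wins 12–1.
Kaur vs Diaz: Kaur is ranked higher on 1+2+3 = 6 ballots, Diaz on 7. Diaz wins 7–6.
Kaur beats Janssen, Yilmaz, Ekwueme, Gupta; loses to Diaz — 4 pairwise wins.

4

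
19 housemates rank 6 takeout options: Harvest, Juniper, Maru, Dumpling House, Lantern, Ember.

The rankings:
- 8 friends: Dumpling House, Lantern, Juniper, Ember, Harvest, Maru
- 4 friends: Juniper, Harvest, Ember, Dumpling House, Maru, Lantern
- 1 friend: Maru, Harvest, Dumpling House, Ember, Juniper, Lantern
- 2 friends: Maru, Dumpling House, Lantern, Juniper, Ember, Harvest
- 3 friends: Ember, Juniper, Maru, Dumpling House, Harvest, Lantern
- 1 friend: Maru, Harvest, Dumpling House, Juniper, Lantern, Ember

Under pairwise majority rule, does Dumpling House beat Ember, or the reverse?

Ballots ranking Dumpling House above Ember: 8 + 1 + 2 + 1 = 12.
Ballots ranking Ember above Dumpling House: 19 − 12 = 7.
Dumpling House wins the head-to-head 12–7.

Dumpling House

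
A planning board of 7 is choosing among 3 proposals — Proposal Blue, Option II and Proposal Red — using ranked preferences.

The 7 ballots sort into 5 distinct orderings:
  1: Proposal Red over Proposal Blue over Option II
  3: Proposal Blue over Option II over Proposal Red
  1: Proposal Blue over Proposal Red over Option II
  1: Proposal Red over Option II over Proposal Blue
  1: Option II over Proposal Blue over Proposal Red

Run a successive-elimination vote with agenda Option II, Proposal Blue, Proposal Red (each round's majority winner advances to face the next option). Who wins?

Round 1: Option II vs Proposal Blue — 2–5, Proposal Blue advances.
Round 2: Proposal Blue vs Proposal Red — 5–2, Proposal Blue advances.
The agenda winner is Proposal Blue.

Proposal Blue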